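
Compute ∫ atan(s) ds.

Use integration by parts with u = arctan(s), dv = ds.
Then du = 1/(s**2 + 1) ds.

s*atan(s) - log(s**2 + 1)/2 + C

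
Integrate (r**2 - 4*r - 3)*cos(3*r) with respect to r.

r**2*sin(3*r)/3 - 4*r*sin(3*r)/3 + 2*r*cos(3*r)/9 - 29*sin(3*r)/27 - 4*cos(3*r)/9 + C

Use integration by parts with u = r**2 - 4*r - 3, dv = cos(3*r) dr, so v = sin(3*r)/3.
Apply parts 2 times (tabular method): alternate signs, differentiate u down to 0, integrate dv up.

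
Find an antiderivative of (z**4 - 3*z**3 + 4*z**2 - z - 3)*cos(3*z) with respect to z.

z**4*sin(3*z)/3 - z**3*sin(3*z) + 4*z**3*cos(3*z)/9 + 8*z**2*sin(3*z)/9 - z**2*cos(3*z) + z*sin(3*z)/3 + 16*z*cos(3*z)/27 - 97*sin(3*z)/81 + cos(3*z)/9 + C

Use integration by parts with u = z**4 - 3*z**3 + 4*z**2 - z - 3, dv = cos(3*z) dz, so v = sin(3*z)/3.
Apply parts 4 times (tabular method): alternate signs, differentiate u down to 0, integrate dv up.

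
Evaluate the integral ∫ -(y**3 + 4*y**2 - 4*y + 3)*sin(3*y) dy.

Use integration by parts with u = y**3 + 4*y**2 - 4*y + 3, dv = -sin(3*y) dy, so v = cos(3*y)/3.
Apply parts 3 times (tabular method): alternate signs, differentiate u down to 0, integrate dv up.

y**3*cos(3*y)/3 - y**2*sin(3*y)/3 + 4*y**2*cos(3*y)/3 - 8*y*sin(3*y)/9 - 14*y*cos(3*y)/9 + 14*sin(3*y)/27 + 19*cos(3*y)/27 + C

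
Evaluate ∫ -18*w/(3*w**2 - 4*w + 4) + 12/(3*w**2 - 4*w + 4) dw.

-3*log(3*w**2 - 4*w + 4) + C

Let u = 3*w**2 - 4*w + 4, so du = (6*w - 4) dw.
Rewriting, the integral becomes -3·∫ 1/u du = -3·log(u).
Substituting back, u = 3*w**2 - 4*w + 4.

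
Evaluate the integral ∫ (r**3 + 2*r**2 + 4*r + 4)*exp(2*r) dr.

(4*r**3 + 2*r**2 + 14*r + 9)*exp(2*r)/8 + C

Use integration by parts with u = r**3 + 2*r**2 + 4*r + 4, dv = exp(2*r) dr, so v = exp(2*r)/2.
Apply parts 3 times (tabular method): alternate signs, differentiate u down to 0, integrate dv up.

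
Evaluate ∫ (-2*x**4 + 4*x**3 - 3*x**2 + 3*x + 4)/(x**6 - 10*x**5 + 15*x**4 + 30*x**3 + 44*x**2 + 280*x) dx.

log(x)/70 - 592*log(x - 7)/1113 + 403*log(x - 5)/1015 + 13*log(x + 2)/168 + 531*log(x**2 + 4)/24592 - 659*atan(x/2)/12296 + C

Factor the denominator: x*(x - 7)*(x - 5)*(x + 2)*(x**2 + 4).
Partial-fraction decomposition: (531*x - 1318)/(12296*(x**2 + 4)) + 13/(168*(x + 2)) + 403/(1015*(x - 5)) - 592/(1113*(x - 7)) + 1/(70*x).
Integrate each term; A/(x−a) gives A·log|x−a|; the (Bx+D)/(x²+p²) term gives a log and an atan.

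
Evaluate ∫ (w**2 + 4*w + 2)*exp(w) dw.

(w**2 + 2*w)*exp(w) + C

Use integration by parts with u = w**2 + 4*w + 2, dv = exp(w) dw, so v = exp(w).
Apply parts 2 times (tabular method): alternate signs, differentiate u down to 0, integrate dv up.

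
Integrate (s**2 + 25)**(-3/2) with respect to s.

Substitute s = 5·tan(θ), so ds = 5·sec(θ)^2 dθ and the radical becomes sqrt(s**2 + 25) = 5·sec(θ) by the Pythagorean identity.
Integrate the resulting trig expression in θ, then back-substitute tan(θ) = s/5, sec(θ) = sqrt(s**2 + 25)/5 (absorbing any constant into C).

s/(25*sqrt(s**2 + 25)) + C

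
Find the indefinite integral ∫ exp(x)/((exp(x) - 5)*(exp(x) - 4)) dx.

log(exp(x) - 5) - log(exp(x) - 4) + C

Let u = e^x, du = e^x dx.
The integral becomes ∫ du/((u-5)(u-4)); decompose into partial fractions.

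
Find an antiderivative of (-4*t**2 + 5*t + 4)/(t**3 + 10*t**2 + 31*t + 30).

Factor the denominator: (t + 2)*(t + 3)*(t + 5).
Partial-fraction decomposition: -121/(6*(t + 5)) + 47/(2*(t + 3)) - 22/(3*(t + 2)).
Integrate each term: A/(t−a) contributes A·log|t−a|.

-22*log(t + 2)/3 + 47*log(t + 3)/2 - 121*log(t + 5)/6 + C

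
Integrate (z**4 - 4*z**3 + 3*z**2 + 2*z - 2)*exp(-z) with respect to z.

Use integration by parts with u = z**4 - 4*z**3 + 3*z**2 + 2*z - 2, dv = exp(-z) dz, so v = -exp(-z).
Apply parts 4 times (tabular method): alternate signs, differentiate u down to 0, integrate dv up.

(-z**4 - 3*z**2 - 8*z - 6)*exp(-z) + C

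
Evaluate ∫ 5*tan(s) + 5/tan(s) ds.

5*log(tan(s)) + C

Let u = tan(s), so du = (tan(s)**2 + 1) ds.
Rewriting, the integral becomes 5·∫ 1/u du = 5·log(u).
Substituting back, u = tan(s).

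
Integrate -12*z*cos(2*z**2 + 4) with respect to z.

-3*sin(2*z**2 + 4) + C

Let u = 2*z**2 + 4, so du = (4*z) dz.
Rewriting, the integral becomes -3·∫ cos(u) du = -3·sin(u).
Substituting back, u = 2*z**2 + 4.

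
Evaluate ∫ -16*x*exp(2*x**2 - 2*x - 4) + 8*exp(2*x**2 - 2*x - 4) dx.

-4*exp(2*x**2 - 2*x - 4) + C

Let u = 2*x**2 - 2*x - 4, so du = (4*x - 2) dx.
Rewriting, the integral becomes -4·∫ e^u du = -4·e^u.
Substituting back, u = 2*x**2 - 2*x - 4.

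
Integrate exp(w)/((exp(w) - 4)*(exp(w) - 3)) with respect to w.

Let u = e^w, du = e^w dw.
The integral becomes ∫ du/((u-3)(u-4)); decompose into partial fractions.

log(exp(w) - 4) - log(exp(w) - 3) + C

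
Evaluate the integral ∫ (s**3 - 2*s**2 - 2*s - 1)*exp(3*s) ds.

(s**3 - 3*s**2 - 1)*exp(3*s)/3 + C

Use integration by parts with u = s**3 - 2*s**2 - 2*s - 1, dv = exp(3*s) ds, so v = exp(3*s)/3.
Apply parts 3 times (tabular method): alternate signs, differentiate u down to 0, integrate dv up.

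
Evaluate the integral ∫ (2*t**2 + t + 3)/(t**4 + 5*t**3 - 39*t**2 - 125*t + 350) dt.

Factor the denominator: (t - 5)*(t - 2)*(t + 5)*(t + 7).
Partial-fraction decomposition: -47/(108*(t + 7)) + 12/(35*(t + 5)) - 13/(189*(t - 2)) + 29/(180*(t - 5)).
Integrate each term: A/(t−a) contributes A·log|t−a|.

29*log(t - 5)/180 - 13*log(t - 2)/189 + 12*log(t + 5)/35 - 47*log(t + 7)/108 + C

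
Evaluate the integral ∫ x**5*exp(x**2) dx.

Let u = x², du = 2x dx; rewrite as (1/2)∫ u^2·exp(1u) du.
Now integrate by parts 2 times.

(x**4 - 2*x**2 + 2)*exp(x**2)/2 + C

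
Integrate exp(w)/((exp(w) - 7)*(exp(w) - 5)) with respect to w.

Let u = e^w, du = e^w dw.
The integral becomes ∫ du/((u-7)(u-5)); decompose into partial fractions.

log(exp(w) - 7)/2 - log(exp(w) - 5)/2 + C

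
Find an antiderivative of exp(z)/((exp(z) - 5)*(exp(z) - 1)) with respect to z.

Let u = e^z, du = e^z dz.
The integral becomes ∫ du/((u-1)(u-5)); decompose into partial fractions.

log(exp(z) - 5)/4 - log(exp(z) - 1)/4 + C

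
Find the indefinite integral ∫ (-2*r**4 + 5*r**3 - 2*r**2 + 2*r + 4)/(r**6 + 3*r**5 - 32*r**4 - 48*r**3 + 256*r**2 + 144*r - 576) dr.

-53*log(r - 4)/420 + 53*log(r - 2)/1600 + 5*log(r + 2)/24 - 317*log(r + 3)/525 + 469*log(r + 6)/960 + 1/(40*r - 80) + C

Factor the denominator: (r - 4)*(r - 2)**2*(r + 2)*(r + 3)*(r + 6).
Partial-fraction decomposition: 469/(960*(r + 6)) - 317/(525*(r + 3)) + 5/(24*(r + 2)) + 53/(1600*(r - 2)) - 1/(40*(r - 2)**2) - 53/(420*(r - 4)).
Integrate each term; A/(r−a) gives A·log|r−a|; A/(r−a)² gives −A/(r−a).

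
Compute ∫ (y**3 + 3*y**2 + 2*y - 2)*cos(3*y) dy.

y**3*sin(3*y)/3 + y**2*sin(3*y) + y**2*cos(3*y)/3 + 4*y*sin(3*y)/9 + 2*y*cos(3*y)/3 - 8*sin(3*y)/9 + 4*cos(3*y)/27 + C

Use integration by parts with u = y**3 + 3*y**2 + 2*y - 2, dv = cos(3*y) dy, so v = sin(3*y)/3.
Apply parts 3 times (tabular method): alternate signs, differentiate u down to 0, integrate dv up.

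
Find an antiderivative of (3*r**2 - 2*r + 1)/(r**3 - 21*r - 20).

11*log(r - 5)/9 - log(r + 1)/3 + 19*log(r + 4)/9 + C

Factor the denominator: (r - 5)*(r + 1)*(r + 4).
Partial-fraction decomposition: 19/(9*(r + 4)) - 1/(3*(r + 1)) + 11/(9*(r - 5)).
Integrate each term: A/(r−a) contributes A·log|r−a|.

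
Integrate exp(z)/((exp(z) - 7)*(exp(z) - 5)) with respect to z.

log(exp(z) - 7)/2 - log(exp(z) - 5)/2 + C

Let u = e^z, du = e^z dz.
The integral becomes ∫ du/((u-7)(u-5)); decompose into partial fractions.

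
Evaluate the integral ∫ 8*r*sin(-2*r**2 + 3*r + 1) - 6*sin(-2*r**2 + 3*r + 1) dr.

2*cos(-2*r**2 + 3*r + 1) + C

Let u = 2*r**2 - 3*r - 1, so du = (4*r - 3) dr.
Rewriting, the integral becomes -2·∫ sin(u) du = -2·-cos(u).
Substituting back, u = 2*r**2 - 3*r - 1.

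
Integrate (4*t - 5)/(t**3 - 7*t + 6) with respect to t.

3*log(t - 2)/5 + log(t - 1)/4 - 17*log(t + 3)/20 + C

Factor the denominator: (t - 2)*(t - 1)*(t + 3).
Partial-fraction decomposition: -17/(20*(t + 3)) + 1/(4*(t - 1)) + 3/(5*(t - 2)).
Integrate each term: A/(t−a) contributes A·log|t−a|.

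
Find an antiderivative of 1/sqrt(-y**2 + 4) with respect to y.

asin(y/2) + C

Substitute y = 2·sin(θ), so dy = 2·cos(θ) dθ and the radical becomes sqrt(-y**2 + 4) = 2·cos(θ) by the Pythagorean identity.
Integrate the resulting trig expression in θ, then back-substitute θ = asin(y/2), sin(θ) = y/2, cos(θ) = sqrt(-y**2 + 4)/2 (absorbing any constant into C).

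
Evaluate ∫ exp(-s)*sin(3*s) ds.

-exp(-s)*sin(3*s)/10 - 3*exp(-s)*cos(3*s)/10 + C

Let I denote the integral. Integrate by parts with u = sin(3*s), dv = exp(-s) ds, so v = -exp(-s): I = -exp(-s)*sin(3*s) + 3·∫ exp(-s)*cos(3*s) ds.
Apply parts again with u = cos(3*s), dv = exp(-s) ds: ∫ exp(-s)*cos(3*s) ds = -exp(-s)*cos(3*s) − 3·I. Substituting back brings back I: I = -exp(-s)*sin(3*s) - 3*exp(-s)*cos(3*s) − 9·I.
Solving for I: (1 + 9)·I equals the remaining terms, so I = (1/10)·(-exp(-s)*sin(3*s) - 3*exp(-s)*cos(3*s)).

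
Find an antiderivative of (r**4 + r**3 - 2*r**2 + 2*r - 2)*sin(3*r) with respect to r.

Use integration by parts with u = r**4 + r**3 - 2*r**2 + 2*r - 2, dv = sin(3*r) dr, so v = -cos(3*r)/3.
Apply parts 4 times (tabular method): alternate signs, differentiate u down to 0, integrate dv up.

-r**4*cos(3*r)/3 + 4*r**3*sin(3*r)/9 - r**3*cos(3*r)/3 + r**2*sin(3*r)/3 + 10*r**2*cos(3*r)/9 - 20*r*sin(3*r)/27 - 4*r*cos(3*r)/9 + 4*sin(3*r)/27 + 34*cos(3*r)/81 + C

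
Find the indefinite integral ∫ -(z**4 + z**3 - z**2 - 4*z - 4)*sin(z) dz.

Use integration by parts with u = z**4 + z**3 - z**2 - 4*z - 4, dv = -sin(z) dz, so v = cos(z).
Apply parts 4 times (tabular method): alternate signs, differentiate u down to 0, integrate dv up.

z**4*cos(z) - 4*z**3*sin(z) + z**3*cos(z) - 3*z**2*sin(z) - 13*z**2*cos(z) + 26*z*sin(z) - 10*z*cos(z) + 10*sin(z) + 22*cos(z) + C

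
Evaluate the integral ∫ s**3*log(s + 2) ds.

s**4*log(s + 2)/4 - s**4/16 + s**3/6 - s**2/2 + 2*s - 4*log(s + 2) + C

Use integration by parts with u = log(s + 2), dv = s**3 ds.
Then du = 1/(s + 2) ds and v = s**4/4.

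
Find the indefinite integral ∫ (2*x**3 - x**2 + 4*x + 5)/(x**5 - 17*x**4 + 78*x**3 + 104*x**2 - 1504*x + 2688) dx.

Factor the denominator: (x - 7)*(x - 6)*(x - 4)**2*(x + 4).
Partial-fraction decomposition: -31/(1408*(x + 4)) + 4469/(1152*(x - 4)) + 133/(48*(x - 4)**2) - 85/(8*(x - 6)) + 670/(99*(x - 7)).
Integrate each term; A/(x−a) gives A·log|x−a|; A/(x−a)² gives −A/(x−a).

670*log(x - 7)/99 - 85*log(x - 6)/8 + 4469*log(x - 4)/1152 - 31*log(x + 4)/1408 - 133/(48*x - 192) + C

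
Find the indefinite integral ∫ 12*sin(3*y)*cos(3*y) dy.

Let u = cos(3*y), so du = (-3*sin(3*y)) dy.
Rewriting, the integral becomes -4·∫ u^1 du = -4·u^2/2.
Substituting back, u = cos(3*y).

-2*cos(3*y)**2 + C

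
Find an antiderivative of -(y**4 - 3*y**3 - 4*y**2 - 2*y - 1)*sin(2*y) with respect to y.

Use integration by parts with u = y**4 - 3*y**3 - 4*y**2 - 2*y - 1, dv = -sin(2*y) dy, so v = cos(2*y)/2.
Apply parts 4 times (tabular method): alternate signs, differentiate u down to 0, integrate dv up.

y**4*cos(2*y)/2 - y**3*sin(2*y) - 3*y**3*cos(2*y)/2 + 9*y**2*sin(2*y)/4 - 7*y**2*cos(2*y)/2 + 7*y*sin(2*y)/2 + 5*y*cos(2*y)/4 - 5*sin(2*y)/8 + 5*cos(2*y)/4 + C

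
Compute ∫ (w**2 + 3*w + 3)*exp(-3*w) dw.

Use integration by parts with u = w**2 + 3*w + 3, dv = exp(-3*w) dw, so v = -exp(-3*w)/3.
Apply parts 2 times (tabular method): alternate signs, differentiate u down to 0, integrate dv up.

(-9*w**2 - 33*w - 38)*exp(-3*w)/27 + C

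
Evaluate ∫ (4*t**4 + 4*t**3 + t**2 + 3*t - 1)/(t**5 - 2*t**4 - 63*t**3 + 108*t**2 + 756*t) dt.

-log(t)/756 + 406919*log(t - 6)/164268 - 215*log(t + 3)/972 + 8259*log(t + 7)/4732 - 6101/(702*t - 4212) + C

Factor the denominator: t*(t - 6)**2*(t + 3)*(t + 7).
Partial-fraction decomposition: 8259/(4732*(t + 7)) - 215/(972*(t + 3)) + 406919/(164268*(t - 6)) + 6101/(702*(t - 6)**2) - 1/(756*t).
Integrate each term; A/(t−a) gives A·log|t−a|; A/(t−a)² gives −A/(t−a).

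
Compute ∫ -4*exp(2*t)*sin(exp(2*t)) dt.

Let u = exp(2*t), so du = (2*exp(2*t)) dt.
Rewriting, the integral becomes -2·∫ sin(u) du = -2·-cos(u).
Substituting back, u = exp(2*t).

2*cos(exp(2*t)) + C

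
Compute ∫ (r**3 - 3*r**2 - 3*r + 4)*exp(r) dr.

Use integration by parts with u = r**3 - 3*r**2 - 3*r + 4, dv = exp(r) dr, so v = exp(r).
Apply parts 3 times (tabular method): alternate signs, differentiate u down to 0, integrate dv up.

(r**3 - 6*r**2 + 9*r - 5)*exp(r) + C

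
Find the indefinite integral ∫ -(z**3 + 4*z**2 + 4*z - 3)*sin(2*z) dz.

Use integration by parts with u = z**3 + 4*z**2 + 4*z - 3, dv = -sin(2*z) dz, so v = cos(2*z)/2.
Apply parts 3 times (tabular method): alternate signs, differentiate u down to 0, integrate dv up.

z**3*cos(2*z)/2 - 3*z**2*sin(2*z)/4 + 2*z**2*cos(2*z) - 2*z*sin(2*z) + 5*z*cos(2*z)/4 - 5*sin(2*z)/8 - 5*cos(2*z)/2 + C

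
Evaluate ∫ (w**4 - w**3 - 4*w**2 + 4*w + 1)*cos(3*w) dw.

Use integration by parts with u = w**4 - w**3 - 4*w**2 + 4*w + 1, dv = cos(3*w) dw, so v = sin(3*w)/3.
Apply parts 4 times (tabular method): alternate signs, differentiate u down to 0, integrate dv up.

w**4*sin(3*w)/3 - w**3*sin(3*w)/3 + 4*w**3*cos(3*w)/9 - 16*w**2*sin(3*w)/9 - w**2*cos(3*w)/3 + 14*w*sin(3*w)/9 - 32*w*cos(3*w)/27 + 59*sin(3*w)/81 + 14*cos(3*w)/27 + C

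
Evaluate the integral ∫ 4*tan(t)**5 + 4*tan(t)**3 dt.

Let u = tan(t), so du = (tan(t)**2 + 1) dt.
Rewriting, the integral becomes 4·∫ u^3 du = 4·u^4/4.
Substituting back, u = tan(t).

tan(t)**4 + C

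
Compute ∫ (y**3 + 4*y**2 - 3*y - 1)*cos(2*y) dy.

Use integration by parts with u = y**3 + 4*y**2 - 3*y - 1, dv = cos(2*y) dy, so v = sin(2*y)/2.
Apply parts 3 times (tabular method): alternate signs, differentiate u down to 0, integrate dv up.

y**3*sin(2*y)/2 + 2*y**2*sin(2*y) + 3*y**2*cos(2*y)/4 - 9*y*sin(2*y)/4 + 2*y*cos(2*y) - 3*sin(2*y)/2 - 9*cos(2*y)/8 + C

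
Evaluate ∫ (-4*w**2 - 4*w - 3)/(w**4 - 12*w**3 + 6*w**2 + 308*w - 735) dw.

47*log(w - 7)/144 - 51*log(w - 3)/128 + 83*log(w + 5)/1152 + 227/(48*w - 336) + C

Factor the denominator: (w - 7)**2*(w - 3)*(w + 5).
Partial-fraction decomposition: 83/(1152*(w + 5)) - 51/(128*(w - 3)) + 47/(144*(w - 7)) - 227/(48*(w - 7)**2).
Integrate each term; A/(w−a) gives A·log|w−a|; A/(w−a)² gives −A/(w−a).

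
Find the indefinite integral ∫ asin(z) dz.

Use integration by parts with u = arcsin(z), dv = dz.
Then du = 1/sqrt(-z**2 + 1) dz.

z*asin(z) + sqrt(-z**2 + 1) + C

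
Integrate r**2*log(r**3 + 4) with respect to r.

Let u = r**3 + 4, so du = (3*r**2) dr.
The integral becomes (1/3)·∫ log(u) du; integrate by parts with u′=log(u), dv′=du.

r**3*log(r**3 + 4)/3 - r**3/3 + 4*log(r**3 + 4)/3 + C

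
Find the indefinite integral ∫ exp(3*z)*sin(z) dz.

Let I denote the integral. Integrate by parts with u = sin(z), dv = exp(3*z) dz, so v = exp(3*z)/3: I = exp(3*z)*sin(z)/3 − (1/3)·∫ exp(3*z)*cos(z) dz.
Apply parts again with u = cos(z), dv = exp(3*z) dz: ∫ exp(3*z)*cos(z) dz = exp(3*z)*cos(z)/3 + (1/3)·I. Substituting back brings back I: I = exp(3*z)*sin(z)/3 - exp(3*z)*cos(z)/9 − (1/9)·I.
Solving for I: (1 + 1/9)·I equals the remaining terms, so I = (9/10)·(exp(3*z)*sin(z)/3 - exp(3*z)*cos(z)/9).

3*exp(3*z)*sin(z)/10 - exp(3*z)*cos(z)/10 + C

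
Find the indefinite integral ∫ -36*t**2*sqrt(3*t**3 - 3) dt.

Let u = 3*t**3 - 3, so du = (9*t**2) dt.
Rewriting, the integral becomes -4·∫ √u du = -4·(2/3)u^(3/2).
Substituting back, u = 3*t**3 - 3.

-8*(3*t**3 - 3)**(3/2)/3 + C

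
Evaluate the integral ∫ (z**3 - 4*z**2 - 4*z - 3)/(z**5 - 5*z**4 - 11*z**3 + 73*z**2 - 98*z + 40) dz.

Factor the denominator: (z - 5)*(z - 2)*(z - 1)**2*(z + 4).
Partial-fraction decomposition: -23/(270*(z + 4)) - 39/(40*(z - 1)) - 1/(2*(z - 1)**2) + 19/(18*(z - 2)) + 1/(216*(z - 5)).
Integrate each term; A/(z−a) gives A·log|z−a|; A/(z−a)² gives −A/(z−a).

log(z - 5)/216 + 19*log(z - 2)/18 - 39*log(z - 1)/40 - 23*log(z + 4)/270 + 1/(2*z - 2) + C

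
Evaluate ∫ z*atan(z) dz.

Use integration by parts with u = arctan(z), dv = z dz.
Then du = 1/(z**2 + 1) dz.

z**2*atan(z)/2 - z/2 + atan(z)/2 + C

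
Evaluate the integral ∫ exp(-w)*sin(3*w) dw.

-exp(-w)*sin(3*w)/10 - 3*exp(-w)*cos(3*w)/10 + C

Let I denote the integral. Integrate by parts with u = sin(3*w), dv = exp(-w) dw, so v = -exp(-w): I = -exp(-w)*sin(3*w) + 3·∫ exp(-w)*cos(3*w) dw.
Apply parts again with u = cos(3*w), dv = exp(-w) dw: ∫ exp(-w)*cos(3*w) dw = -exp(-w)*cos(3*w) − 3·I. Substituting back brings back I: I = -exp(-w)*sin(3*w) - 3*exp(-w)*cos(3*w) − 9·I.
Solving for I: (1 + 9)·I equals the remaining terms, so I = (1/10)·(-exp(-w)*sin(3*w) - 3*exp(-w)*cos(3*w)).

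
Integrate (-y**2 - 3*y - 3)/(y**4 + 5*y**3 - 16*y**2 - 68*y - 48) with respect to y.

Factor the denominator: (y - 4)*(y + 1)*(y + 2)*(y + 6).
Partial-fraction decomposition: 21/(200*(y + 6)) - 1/(24*(y + 2)) + 1/(25*(y + 1)) - 31/(300*(y - 4)).
Integrate each term: A/(y−a) contributes A·log|y−a|.

-31*log(y - 4)/300 + log(y + 1)/25 - log(y + 2)/24 + 21*log(y + 6)/200 + C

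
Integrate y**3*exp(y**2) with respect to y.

Let u = y², du = 2y dy; rewrite as (1/2)∫ u^1·exp(1u) du.
Now integrate by parts 1 time.

(y**2 - 1)*exp(y**2)/2 + C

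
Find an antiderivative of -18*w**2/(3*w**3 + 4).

Let u = 3*w**3 + 4, so du = (9*w**2) dw.
Rewriting, the integral becomes -2·∫ 1/u du = -2·log(u).
Substituting back, u = 3*w**3 + 4.

-2*log(3*w**3 + 4) + C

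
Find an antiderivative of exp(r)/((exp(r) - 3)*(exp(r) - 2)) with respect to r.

Let u = e^r, du = e^r dr.
The integral becomes ∫ du/((u-3)(u-2)); decompose into partial fractions.

log(exp(r) - 3) - log(exp(r) - 2) + C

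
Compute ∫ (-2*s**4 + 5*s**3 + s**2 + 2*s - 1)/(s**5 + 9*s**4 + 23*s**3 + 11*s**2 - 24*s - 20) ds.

Factor the denominator: (s - 1)*(s + 1)*(s + 2)**2*(s + 5).
Partial-fraction decomposition: -1861/(216*(s + 5)) + 49/(9*(s + 2)) - 73/(9*(s + 2)**2) + 9/(8*(s + 1)) + 5/(108*(s - 1)).
Integrate each term; A/(s−a) gives A·log|s−a|; A/(s−a)² gives −A/(s−a).

5*log(s - 1)/108 + 9*log(s + 1)/8 + 49*log(s + 2)/9 - 1861*log(s + 5)/216 + 73/(9*s + 18) + C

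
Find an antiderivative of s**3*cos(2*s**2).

Let u = s², du = 2s ds; rewrite as (1/2)∫ u^1·cos(2u) du.
Now integrate by parts 1 time.

s**2*sin(2*s**2)/4 + cos(2*s**2)/8 + C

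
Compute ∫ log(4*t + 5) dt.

Use integration by parts with u = log(4*t + 5), dv = dt.
Then du = 4/(4*t + 5) dt and v = t.

t*log(4*t + 5) - t + 5*log(4*t + 5)/4 + C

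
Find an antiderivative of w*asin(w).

w**2*asin(w)/2 + w*sqrt(-w**2 + 1)/4 - asin(w)/4 + C

Use integration by parts with u = arcsin(w), dv = w dw.
Then du = 1/sqrt(-w**2 + 1) dw.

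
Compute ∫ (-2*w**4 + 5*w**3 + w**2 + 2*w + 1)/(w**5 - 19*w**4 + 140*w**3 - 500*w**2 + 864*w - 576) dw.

Factor the denominator: (w - 6)*(w - 4)**2*(w - 3)*(w - 2).
Partial-fraction decomposition: 17/(16*(w - 2)) + 11/(3*(w - 3)) + 95/(4*(w - 4)) + 167/(4*(w - 4)**2) - 1463/(48*(w - 6)).
Integrate each term; A/(w−a) gives A·log|w−a|; A/(w−a)² gives −A/(w−a).

-1463*log(w - 6)/48 + 95*log(w - 4)/4 + 11*log(w - 3)/3 + 17*log(w - 2)/16 - 167/(4*w - 16) + C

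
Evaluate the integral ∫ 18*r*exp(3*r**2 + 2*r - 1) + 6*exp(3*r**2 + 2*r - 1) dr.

3*exp(3*r**2 + 2*r - 1) + C

Let u = 3*r**2 + 2*r - 1, so du = (6*r + 2) dr.
Rewriting, the integral becomes 3·∫ e^u du = 3·e^u.
Substituting back, u = 3*r**2 + 2*r - 1.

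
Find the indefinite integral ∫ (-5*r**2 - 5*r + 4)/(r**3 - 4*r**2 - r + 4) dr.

-32*log(r - 4)/5 + log(r - 1) + 2*log(r + 1)/5 + C

Factor the denominator: (r - 4)*(r - 1)*(r + 1).
Partial-fraction decomposition: 2/(5*(r + 1)) + 1/(r - 1) - 32/(5*(r - 4)).
Integrate each term: A/(r−a) contributes A·log|r−a|.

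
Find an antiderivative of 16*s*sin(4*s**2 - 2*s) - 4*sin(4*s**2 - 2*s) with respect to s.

-2*cos(4*s**2 - 2*s) + C

Let u = 4*s**2 - 2*s, so du = (8*s - 2) ds.
Rewriting, the integral becomes 2·∫ sin(u) du = 2·-cos(u).
Substituting back, u = 4*s**2 - 2*s.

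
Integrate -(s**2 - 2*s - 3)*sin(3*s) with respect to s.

s**2*cos(3*s)/3 - 2*s*sin(3*s)/9 - 2*s*cos(3*s)/3 + 2*sin(3*s)/9 - 29*cos(3*s)/27 + C

Use integration by parts with u = s**2 - 2*s - 3, dv = -sin(3*s) ds, so v = cos(3*s)/3.
Apply parts 2 times (tabular method): alternate signs, differentiate u down to 0, integrate dv up.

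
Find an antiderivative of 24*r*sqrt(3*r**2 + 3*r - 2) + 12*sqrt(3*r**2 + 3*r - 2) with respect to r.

Let u = 3*r**2 + 3*r - 2, so du = (6*r + 3) dr.
Rewriting, the integral becomes 4·∫ √u du = 4·(2/3)u^(3/2).
Substituting back, u = 3*r**2 + 3*r - 2.

8*(3*r**2 + 3*r - 2)**(3/2)/3 + C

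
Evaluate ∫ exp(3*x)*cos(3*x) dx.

Let I denote the integral. Integrate by parts with u = cos(3*x), dv = exp(3*x) dx, so v = exp(3*x)/3: I = exp(3*x)*cos(3*x)/3 + ∫ exp(3*x)*sin(3*x) dx.
Apply parts again with u = sin(3*x), dv = exp(3*x) dx: ∫ exp(3*x)*sin(3*x) dx = exp(3*x)*sin(3*x)/3 − I. Substituting back brings back I: I = exp(3*x)*sin(3*x)/3 + exp(3*x)*cos(3*x)/3 − I.
Solving for I: (1 + 1)·I equals the remaining terms, so I = (1/2)·(exp(3*x)*sin(3*x)/3 + exp(3*x)*cos(3*x)/3).

exp(3*x)*sin(3*x)/6 + exp(3*x)*cos(3*x)/6 + C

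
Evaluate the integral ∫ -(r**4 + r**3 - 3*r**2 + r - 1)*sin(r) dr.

r**4*cos(r) - 4*r**3*sin(r) + r**3*cos(r) - 3*r**2*sin(r) - 15*r**2*cos(r) + 30*r*sin(r) - 5*r*cos(r) + 5*sin(r) + 29*cos(r) + C

Use integration by parts with u = r**4 + r**3 - 3*r**2 + r - 1, dv = -sin(r) dr, so v = cos(r).
Apply parts 4 times (tabular method): alternate signs, differentiate u down to 0, integrate dv up.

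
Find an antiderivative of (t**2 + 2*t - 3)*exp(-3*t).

(-9*t**2 - 24*t + 19)*exp(-3*t)/27 + C

Use integration by parts with u = t**2 + 2*t - 3, dv = exp(-3*t) dt, so v = -exp(-3*t)/3.
Apply parts 2 times (tabular method): alternate signs, differentiate u down to 0, integrate dv up.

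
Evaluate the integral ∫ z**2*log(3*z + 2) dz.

Use integration by parts with u = log(3*z + 2), dv = z**2 dz.
Then du = 3/(3*z + 2) dz and v = z**3/3.

z**3*log(3*z + 2)/3 - z**3/9 + z**2/9 - 4*z/27 + 8*log(3*z + 2)/81 + C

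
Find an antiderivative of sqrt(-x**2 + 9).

x*sqrt(-x**2 + 9)/2 + 9*asin(x/3)/2 + C

Substitute x = 3·sin(θ), so dx = 3·cos(θ) dθ and the radical becomes sqrt(-x**2 + 9) = 3·cos(θ) by the Pythagorean identity.
Integrate the resulting trig expression in θ, then back-substitute θ = asin(x/3), sin(θ) = x/3, cos(θ) = sqrt(-x**2 + 9)/3 (absorbing any constant into C).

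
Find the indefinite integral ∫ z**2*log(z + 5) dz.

Use integration by parts with u = log(z + 5), dv = z**2 dz.
Then du = 1/(z + 5) dz and v = z**3/3.

z**3*log(z + 5)/3 - z**3/9 + 5*z**2/6 - 25*z/3 + 125*log(z + 5)/3 + C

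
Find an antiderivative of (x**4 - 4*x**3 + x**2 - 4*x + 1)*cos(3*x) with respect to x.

Use integration by parts with u = x**4 - 4*x**3 + x**2 - 4*x + 1, dv = cos(3*x) dx, so v = sin(3*x)/3.
Apply parts 4 times (tabular method): alternate signs, differentiate u down to 0, integrate dv up.

x**4*sin(3*x)/3 - 4*x**3*sin(3*x)/3 + 4*x**3*cos(3*x)/9 - x**2*sin(3*x)/9 - 4*x**2*cos(3*x)/3 - 4*x*sin(3*x)/9 - 2*x*cos(3*x)/27 + 29*sin(3*x)/81 - 4*cos(3*x)/27 + C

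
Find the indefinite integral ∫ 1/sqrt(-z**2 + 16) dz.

Substitute z = 4·sin(θ), so dz = 4·cos(θ) dθ and the radical becomes sqrt(-z**2 + 16) = 4·cos(θ) by the Pythagorean identity.
Integrate the resulting trig expression in θ, then back-substitute θ = asin(z/4), sin(θ) = z/4, cos(θ) = sqrt(-z**2 + 16)/4 (absorbing any constant into C).

asin(z/4) + C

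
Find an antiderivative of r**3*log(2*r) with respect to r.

Use integration by parts with u = log(2*r), dv = r**3 dr.
Then du = 1/r dr and v = r**4/4.

r**4*(log(r) + log(2))/4 - r**4/16 + C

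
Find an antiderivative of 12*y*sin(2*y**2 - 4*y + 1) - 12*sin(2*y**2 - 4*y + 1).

-3*cos(2*y**2 - 4*y + 1) + C

Let u = 2*y**2 - 4*y + 1, so du = (4*y - 4) dy.
Rewriting, the integral becomes 3·∫ sin(u) du = 3·-cos(u).
Substituting back, u = 2*y**2 - 4*y + 1.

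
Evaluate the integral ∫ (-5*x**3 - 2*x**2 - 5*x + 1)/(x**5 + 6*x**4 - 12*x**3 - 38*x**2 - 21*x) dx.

-log(x)/21 - 167*log(x - 3)/480 - 25*log(x + 1)/96 + 551*log(x + 7)/840 - 3/(8*x + 8) + C

Factor the denominator: x*(x - 3)*(x + 1)**2*(x + 7).
Partial-fraction decomposition: 551/(840*(x + 7)) - 25/(96*(x + 1)) + 3/(8*(x + 1)**2) - 167/(480*(x - 3)) - 1/(21*x).
Integrate each term; A/(x−a) gives A·log|x−a|; A/(x−a)² gives −A/(x−a).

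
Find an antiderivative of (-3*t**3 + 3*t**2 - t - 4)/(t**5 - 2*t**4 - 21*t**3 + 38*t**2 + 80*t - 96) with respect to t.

-19*log(t - 4)/18 + 61*log(t - 3)/70 - log(t - 1)/18 - 17*log(t + 2)/90 + 3*log(t + 4)/7 + C

Factor the denominator: (t - 4)*(t - 3)*(t - 1)*(t + 2)*(t + 4).
Partial-fraction decomposition: 3/(7*(t + 4)) - 17/(90*(t + 2)) - 1/(18*(t - 1)) + 61/(70*(t - 3)) - 19/(18*(t - 4)).
Integrate each term: A/(t−a) contributes A·log|t−a|.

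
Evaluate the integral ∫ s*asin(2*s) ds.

Use integration by parts with u = arcsin(2*s), dv = s ds.
Then du = 2/sqrt(-4*s**2 + 1) ds.

s**2*asin(2*s)/2 + s*sqrt(-4*s**2 + 1)/8 - asin(2*s)/16 + C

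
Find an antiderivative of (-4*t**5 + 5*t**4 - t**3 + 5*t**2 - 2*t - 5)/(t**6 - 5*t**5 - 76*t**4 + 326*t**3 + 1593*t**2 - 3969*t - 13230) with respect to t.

Factor the denominator: (t - 7)*(t - 6)*(t - 5)*(t + 3)**2*(t + 7).
Partial-fraction decomposition: -13305/(5824*(t + 7)) + 75389/(103680*(t + 3)) - 145/(288*(t + 3)**2) - 1565/(256*(t - 5)) + 24677/(1053*(t - 6)) - 2767/(140*(t - 7)).
Integrate each term; A/(t−a) gives A·log|t−a|; A/(t−a)² gives −A/(t−a).

-2767*log(t - 7)/140 + 24677*log(t - 6)/1053 - 1565*log(t - 5)/256 + 75389*log(t + 3)/103680 - 13305*log(t + 7)/5824 + 145/(288*t + 864) + C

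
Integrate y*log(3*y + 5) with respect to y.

y**2*log(3*y + 5)/2 - y**2/4 + 5*y/6 - 25*log(3*y + 5)/18 + C

Use integration by parts with u = log(3*y + 5), dv = y dy.
Then du = 3/(3*y + 5) dy and v = y**2/2.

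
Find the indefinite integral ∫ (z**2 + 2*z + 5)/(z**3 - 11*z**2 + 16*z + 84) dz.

Factor the denominator: (z - 7)*(z - 6)*(z + 2).
Partial-fraction decomposition: 5/(72*(z + 2)) - 53/(8*(z - 6)) + 68/(9*(z - 7)).
Integrate each term: A/(z−a) contributes A·log|z−a|.

68*log(z - 7)/9 - 53*log(z - 6)/8 + 5*log(z + 2)/72 + C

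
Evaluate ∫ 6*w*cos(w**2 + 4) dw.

Let u = w**2 + 4, so du = (2*w) dw.
Rewriting, the integral becomes 3·∫ cos(u) du = 3·sin(u).
Substituting back, u = w**2 + 4.

3*sin(w**2 + 4) + C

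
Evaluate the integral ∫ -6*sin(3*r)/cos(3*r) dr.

2*log(cos(3*r)) + C

Let u = cos(3*r), so du = (-3*sin(3*r)) dr.
Rewriting, the integral becomes 2·∫ 1/u du = 2·log(u).
Substituting back, u = cos(3*r).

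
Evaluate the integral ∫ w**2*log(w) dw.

w**3*log(w)/3 - w**3/9 + C

Use integration by parts with u = log(w), dv = w**2 dw.
Then du = 1/w dw and v = w**3/3.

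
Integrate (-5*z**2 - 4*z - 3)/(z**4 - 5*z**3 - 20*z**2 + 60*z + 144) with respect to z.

Factor the denominator: (z - 6)*(z - 4)*(z + 2)*(z + 3).
Partial-fraction decomposition: 4/(7*(z + 3)) - 5/(16*(z + 2)) + 33/(28*(z - 4)) - 23/(16*(z - 6)).
Integrate each term: A/(z−a) contributes A·log|z−a|.

-23*log(z - 6)/16 + 33*log(z - 4)/28 - 5*log(z + 2)/16 + 4*log(z + 3)/7 + C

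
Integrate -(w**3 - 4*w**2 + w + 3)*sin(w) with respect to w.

w**3*cos(w) - 3*w**2*sin(w) - 4*w**2*cos(w) + 8*w*sin(w) - 5*w*cos(w) + 5*sin(w) + 11*cos(w) + C

Use integration by parts with u = w**3 - 4*w**2 + w + 3, dv = -sin(w) dw, so v = cos(w).
Apply parts 3 times (tabular method): alternate signs, differentiate u down to 0, integrate dv up.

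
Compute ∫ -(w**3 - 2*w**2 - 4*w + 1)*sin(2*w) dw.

Use integration by parts with u = w**3 - 2*w**2 - 4*w + 1, dv = -sin(2*w) dw, so v = cos(2*w)/2.
Apply parts 3 times (tabular method): alternate signs, differentiate u down to 0, integrate dv up.

w**3*cos(2*w)/2 - 3*w**2*sin(2*w)/4 - w**2*cos(2*w) + w*sin(2*w) - 11*w*cos(2*w)/4 + 11*sin(2*w)/8 + cos(2*w) + C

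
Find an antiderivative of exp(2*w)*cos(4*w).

Let I denote the integral. Integrate by parts with u = cos(4*w), dv = exp(2*w) dw, so v = exp(2*w)/2: I = exp(2*w)*cos(4*w)/2 + 2·∫ exp(2*w)*sin(4*w) dw.
Apply parts again with u = sin(4*w), dv = exp(2*w) dw: ∫ exp(2*w)*sin(4*w) dw = exp(2*w)*sin(4*w)/2 − 2·I. Substituting back brings back I: I = exp(2*w)*sin(4*w) + exp(2*w)*cos(4*w)/2 − 4·I.
Solving for I: (1 + 4)·I equals the remaining terms, so I = (1/5)·(exp(2*w)*sin(4*w) + exp(2*w)*cos(4*w)/2).

exp(2*w)*sin(4*w)/5 + exp(2*w)*cos(4*w)/10 + C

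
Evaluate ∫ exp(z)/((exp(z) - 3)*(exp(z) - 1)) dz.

log(exp(z) - 3)/2 - log(exp(z) - 1)/2 + C

Let u = e^z, du = e^z dz.
The integral becomes ∫ du/((u-3)(u-1)); decompose into partial fractions.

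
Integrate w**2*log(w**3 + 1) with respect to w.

w**3*log(w**3 + 1)/3 - w**3/3 + log(w**3 + 1)/3 + C

Let u = w**3 + 1, so du = (3*w**2) dw.
The integral becomes (1/3)·∫ log(u) du; integrate by parts with u′=log(u), dv′=du.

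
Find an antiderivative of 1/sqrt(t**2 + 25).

Substitute t = 5·tan(θ), so dt = 5·sec(θ)^2 dθ and the radical becomes sqrt(t**2 + 25) = 5·sec(θ) by the Pythagorean identity.
Integrate the resulting trig expression in θ, then back-substitute tan(θ) = t/5, sec(θ) = sqrt(t**2 + 25)/5 (absorbing any constant into C).

log(t + sqrt(t**2 + 25)) + C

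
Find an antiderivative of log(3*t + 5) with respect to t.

t*log(3*t + 5) - t + 5*log(3*t + 5)/3 + C

Use integration by parts with u = log(3*t + 5), dv = dt.
Then du = 3/(3*t + 5) dt and v = t.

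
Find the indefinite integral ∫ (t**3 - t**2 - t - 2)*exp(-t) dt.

Use integration by parts with u = t**3 - t**2 - t - 2, dv = exp(-t) dt, so v = -exp(-t).
Apply parts 3 times (tabular method): alternate signs, differentiate u down to 0, integrate dv up.

(-t**3 - 2*t**2 - 3*t - 1)*exp(-t) + C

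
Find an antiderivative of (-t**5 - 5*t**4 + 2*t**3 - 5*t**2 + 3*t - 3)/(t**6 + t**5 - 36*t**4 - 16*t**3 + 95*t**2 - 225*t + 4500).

-6113*log(t - 5)/3400 + 749*log(t - 4)/675 - 316483*log(t + 5)/1560600 - 3147*log(t**2 + 9)/57800 - 3221*atan(t/3)/28900 + 131/(1020*t + 5100) + C

Factor the denominator: (t - 5)*(t - 4)*(t + 5)**2*(t**2 + 9).
Partial-fraction decomposition: -3*(1049*t + 3221)/(28900*(t**2 + 9)) - 316483/(1560600*(t + 5)) - 131/(1020*(t + 5)**2) + 749/(675*(t - 4)) - 6113/(3400*(t - 5)).
Integrate each term; A/(t−a) gives A·log|t−a|; the (Bt+D)/(t²+p²) term gives a log and an atan.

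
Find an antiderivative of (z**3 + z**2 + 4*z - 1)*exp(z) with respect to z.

(z**3 - 2*z**2 + 8*z - 9)*exp(z) + C

Use integration by parts with u = z**3 + z**2 + 4*z - 1, dv = exp(z) dz, so v = exp(z).
Apply parts 3 times (tabular method): alternate signs, differentiate u down to 0, integrate dv up.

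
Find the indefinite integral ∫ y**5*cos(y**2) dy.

Let u = y², du = 2y dy; rewrite as (1/2)∫ u^2·cos(1u) du.
Now integrate by parts 2 times.

y**4*sin(y**2)/2 + y**2*cos(y**2) - sin(y**2) + C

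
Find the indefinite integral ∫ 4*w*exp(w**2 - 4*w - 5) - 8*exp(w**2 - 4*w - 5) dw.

2*exp(w**2 - 4*w - 5) + C

Let u = w**2 - 4*w - 5, so du = (2*w - 4) dw.
Rewriting, the integral becomes 2·∫ e^u du = 2·e^u.
Substituting back, u = w**2 - 4*w - 5.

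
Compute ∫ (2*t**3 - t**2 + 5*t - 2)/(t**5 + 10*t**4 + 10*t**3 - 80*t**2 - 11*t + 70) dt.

Factor the denominator: (t - 2)*(t - 1)*(t + 1)*(t + 5)*(t + 7).
Partial-fraction decomposition: -193/(216*(t + 7)) + 151/(168*(t + 5)) - 5/(72*(t + 1)) - 1/(24*(t - 1)) + 20/(189*(t - 2)).
Integrate each term: A/(t−a) contributes A·log|t−a|.

20*log(t - 2)/189 - log(t - 1)/24 - 5*log(t + 1)/72 + 151*log(t + 5)/168 - 193*log(t + 7)/216 + C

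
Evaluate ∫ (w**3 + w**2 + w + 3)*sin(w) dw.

-w**3*cos(w) + 3*w**2*sin(w) - w**2*cos(w) + 2*w*sin(w) + 5*w*cos(w) - 5*sin(w) - cos(w) + C

Use integration by parts with u = w**3 + w**2 + w + 3, dv = sin(w) dw, so v = -cos(w).
Apply parts 3 times (tabular method): alternate signs, differentiate u down to 0, integrate dv up.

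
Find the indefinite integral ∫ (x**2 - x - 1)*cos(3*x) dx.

Use integration by parts with u = x**2 - x - 1, dv = cos(3*x) dx, so v = sin(3*x)/3.
Apply parts 2 times (tabular method): alternate signs, differentiate u down to 0, integrate dv up.

x**2*sin(3*x)/3 - x*sin(3*x)/3 + 2*x*cos(3*x)/9 - 11*sin(3*x)/27 - cos(3*x)/9 + C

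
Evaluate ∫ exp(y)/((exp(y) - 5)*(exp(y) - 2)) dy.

log(exp(y) - 5)/3 - log(exp(y) - 2)/3 + C

Let u = e^y, du = e^y dy.
The integral becomes ∫ du/((u-5)(u-2)); decompose into partial fractions.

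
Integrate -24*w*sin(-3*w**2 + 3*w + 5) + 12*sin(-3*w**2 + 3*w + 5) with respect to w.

Let u = 3*w**2 - 3*w - 5, so du = (6*w - 3) dw.
Rewriting, the integral becomes 4·∫ sin(u) du = 4·-cos(u).
Substituting back, u = 3*w**2 - 3*w - 5.

-4*cos(-3*w**2 + 3*w + 5) + C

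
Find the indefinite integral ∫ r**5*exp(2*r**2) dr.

Let u = r², du = 2r dr; rewrite as (1/2)∫ u^2·exp(2u) du.
Now integrate by parts 2 times.

(2*r**4 - 2*r**2 + 1)*exp(2*r**2)/8 + C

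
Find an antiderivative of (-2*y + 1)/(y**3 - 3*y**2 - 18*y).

-log(y)/18 - 11*log(y - 6)/54 + 7*log(y + 3)/27 + C

Factor the denominator: y*(y - 6)*(y + 3).
Partial-fraction decomposition: 7/(27*(y + 3)) - 11/(54*(y - 6)) - 1/(18*y).
Integrate each term: A/(y−a) contributes A·log|y−a|.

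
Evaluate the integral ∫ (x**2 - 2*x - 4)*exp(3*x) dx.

Use integration by parts with u = x**2 - 2*x - 4, dv = exp(3*x) dx, so v = exp(3*x)/3.
Apply parts 2 times (tabular method): alternate signs, differentiate u down to 0, integrate dv up.

(9*x**2 - 24*x - 28)*exp(3*x)/27 + C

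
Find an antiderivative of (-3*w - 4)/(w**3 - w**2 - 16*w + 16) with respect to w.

-2*log(w - 4)/3 + 7*log(w - 1)/15 + log(w + 4)/5 + C

Factor the denominator: (w - 4)*(w - 1)*(w + 4).
Partial-fraction decomposition: 1/(5*(w + 4)) + 7/(15*(w - 1)) - 2/(3*(w - 4)).
Integrate each term: A/(w−a) contributes A·log|w−a|.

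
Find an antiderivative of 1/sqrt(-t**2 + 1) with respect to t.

asin(t) + C

Substitute t = sin(θ), so dt = cos(θ) dθ and the radical becomes sqrt(-t**2 + 1) = cos(θ) by the Pythagorean identity.
Integrate the resulting trig expression in θ, then back-substitute θ = asin(t), sin(θ) = t, cos(θ) = sqrt(-t**2 + 1) (absorbing any constant into C).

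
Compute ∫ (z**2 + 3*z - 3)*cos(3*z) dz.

Use integration by parts with u = z**2 + 3*z - 3, dv = cos(3*z) dz, so v = sin(3*z)/3.
Apply parts 2 times (tabular method): alternate signs, differentiate u down to 0, integrate dv up.

z**2*sin(3*z)/3 + z*sin(3*z) + 2*z*cos(3*z)/9 - 29*sin(3*z)/27 + cos(3*z)/3 + C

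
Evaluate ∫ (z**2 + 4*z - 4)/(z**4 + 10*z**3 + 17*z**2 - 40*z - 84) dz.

Factor the denominator: (z - 2)*(z + 2)*(z + 3)*(z + 7).
Partial-fraction decomposition: -17/(180*(z + 7)) - 7/(20*(z + 3)) + 2/(5*(z + 2)) + 2/(45*(z - 2)).
Integrate each term: A/(z−a) contributes A·log|z−a|.

2*log(z - 2)/45 + 2*log(z + 2)/5 - 7*log(z + 3)/20 - 17*log(z + 7)/180 + C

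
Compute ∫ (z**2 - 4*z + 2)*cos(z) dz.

Use integration by parts with u = z**2 - 4*z + 2, dv = cos(z) dz, so v = sin(z).
Apply parts 2 times (tabular method): alternate signs, differentiate u down to 0, integrate dv up.

z**2*sin(z) - 4*z*sin(z) + 2*z*cos(z) - 4*cos(z) + C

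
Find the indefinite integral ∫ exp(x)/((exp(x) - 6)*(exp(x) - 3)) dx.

log(exp(x) - 6)/3 - log(exp(x) - 3)/3 + C

Let u = e^x, du = e^x dx.
The integral becomes ∫ du/((u-6)(u-3)); decompose into partial fractions.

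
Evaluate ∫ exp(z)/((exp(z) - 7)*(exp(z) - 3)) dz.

log(exp(z) - 7)/4 - log(exp(z) - 3)/4 + C

Let u = e^z, du = e^z dz.
The integral becomes ∫ du/((u-7)(u-3)); decompose into partial fractions.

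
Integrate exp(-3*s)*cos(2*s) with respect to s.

Let I denote the integral. Integrate by parts with u = cos(2*s), dv = exp(-3*s) ds, so v = -exp(-3*s)/3: I = -exp(-3*s)*cos(2*s)/3 − (2/3)·∫ exp(-3*s)*sin(2*s) ds.
Apply parts again with u = sin(2*s), dv = exp(-3*s) ds: ∫ exp(-3*s)*sin(2*s) ds = -exp(-3*s)*sin(2*s)/3 + (2/3)·I. Substituting back brings back I: I = 2*exp(-3*s)*sin(2*s)/9 - exp(-3*s)*cos(2*s)/3 − (4/9)·I.
Solving for I: (1 + 4/9)·I equals the remaining terms, so I = (9/13)·(2*exp(-3*s)*sin(2*s)/9 - exp(-3*s)*cos(2*s)/3).

2*exp(-3*s)*sin(2*s)/13 - 3*exp(-3*s)*cos(2*s)/13 + C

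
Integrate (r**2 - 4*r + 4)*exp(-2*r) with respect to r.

Use integration by parts with u = r**2 - 4*r + 4, dv = exp(-2*r) dr, so v = -exp(-2*r)/2.
Apply parts 2 times (tabular method): alternate signs, differentiate u down to 0, integrate dv up.

(-2*r**2 + 6*r - 5)*exp(-2*r)/4 + C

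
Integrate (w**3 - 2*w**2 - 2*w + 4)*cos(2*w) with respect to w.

Use integration by parts with u = w**3 - 2*w**2 - 2*w + 4, dv = cos(2*w) dw, so v = sin(2*w)/2.
Apply parts 3 times (tabular method): alternate signs, differentiate u down to 0, integrate dv up.

w**3*sin(2*w)/2 - w**2*sin(2*w) + 3*w**2*cos(2*w)/4 - 7*w*sin(2*w)/4 - w*cos(2*w) + 5*sin(2*w)/2 - 7*cos(2*w)/8 + C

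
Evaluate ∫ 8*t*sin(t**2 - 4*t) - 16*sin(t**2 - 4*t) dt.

-4*cos(t**2 - 4*t) + C

Let u = t**2 - 4*t, so du = (2*t - 4) dt.
Rewriting, the integral becomes 4·∫ sin(u) du = 4·-cos(u).
Substituting back, u = t**2 - 4*t.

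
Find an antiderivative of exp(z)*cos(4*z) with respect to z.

4*exp(z)*sin(4*z)/17 + exp(z)*cos(4*z)/17 + C

Let I denote the integral. Integrate by parts with u = cos(4*z), dv = exp(z) dz, so v = exp(z): I = exp(z)*cos(4*z) + 4·∫ exp(z)*sin(4*z) dz.
Apply parts again with u = sin(4*z), dv = exp(z) dz: ∫ exp(z)*sin(4*z) dz = exp(z)*sin(4*z) − 4·I. Substituting back brings back I: I = 4*exp(z)*sin(4*z) + exp(z)*cos(4*z) − 16·I.
Solving for I: (1 + 16)·I equals the remaining terms, so I = (1/17)·(4*exp(z)*sin(4*z) + exp(z)*cos(4*z)).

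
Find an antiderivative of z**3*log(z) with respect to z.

z**4*log(z)/4 - z**4/16 + C

Use integration by parts with u = log(z), dv = z**3 dz.
Then du = 1/z dz and v = z**4/4.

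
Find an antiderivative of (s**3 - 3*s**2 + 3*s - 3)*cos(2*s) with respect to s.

s**3*sin(2*s)/2 - 3*s**2*sin(2*s)/2 + 3*s**2*cos(2*s)/4 + 3*s*sin(2*s)/4 - 3*s*cos(2*s)/2 - 3*sin(2*s)/4 + 3*cos(2*s)/8 + C

Use integration by parts with u = s**3 - 3*s**2 + 3*s - 3, dv = cos(2*s) ds, so v = sin(2*s)/2.
Apply parts 3 times (tabular method): alternate signs, differentiate u down to 0, integrate dv up.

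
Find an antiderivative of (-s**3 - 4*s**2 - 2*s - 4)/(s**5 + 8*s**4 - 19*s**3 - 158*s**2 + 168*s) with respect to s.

Factor the denominator: s*(s - 4)*(s - 1)*(s + 6)*(s + 7).
Partial-fraction decomposition: 157/(616*(s + 7)) - 4/(21*(s + 6)) + 11/(168*(s - 1)) - 7/(66*(s - 4)) - 1/(42*s).
Integrate each term: A/(s−a) contributes A·log|s−a|.

-log(s)/42 - 7*log(s - 4)/66 + 11*log(s - 1)/168 - 4*log(s + 6)/21 + 157*log(s + 7)/616 + C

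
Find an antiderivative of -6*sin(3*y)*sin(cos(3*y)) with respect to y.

Let u = cos(3*y), so du = (-3*sin(3*y)) dy.
Rewriting, the integral becomes 2·∫ sin(u) du = 2·-cos(u).
Substituting back, u = cos(3*y).

-2*cos(cos(3*y)) + C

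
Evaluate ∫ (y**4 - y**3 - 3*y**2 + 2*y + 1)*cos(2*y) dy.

y**4*sin(2*y)/2 - y**3*sin(2*y)/2 + y**3*cos(2*y) - 3*y**2*sin(2*y) - 3*y**2*cos(2*y)/4 + 7*y*sin(2*y)/4 - 3*y*cos(2*y) + 2*sin(2*y) + 7*cos(2*y)/8 + C

Use integration by parts with u = y**4 - y**3 - 3*y**2 + 2*y + 1, dv = cos(2*y) dy, so v = sin(2*y)/2.
Apply parts 4 times (tabular method): alternate signs, differentiate u down to 0, integrate dv up.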